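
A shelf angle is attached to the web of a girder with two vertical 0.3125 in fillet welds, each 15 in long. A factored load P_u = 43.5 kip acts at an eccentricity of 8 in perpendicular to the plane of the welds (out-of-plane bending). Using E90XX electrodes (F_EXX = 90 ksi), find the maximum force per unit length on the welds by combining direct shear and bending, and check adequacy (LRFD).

f_max ≈ 4.86 kip/in; adequate

L_w = 2 × 15 = 30 in; section modulus (unit throat) S = 2 × L²/6 = 75 in².
Direct shear f_v = P/L_w = 43.5/30 = 1.45 kip/in.
Moment M = P × e = 43.5 × 8 = 348 kip·in; bending f_b = M/S = 4.64 kip/in.
f_max = √(f_v² + f_b²) = √(1.45² + 4.64²) = 4.861 kip/in.
φr_n = 0.75 × 0.6 × 90 × (0.707 × 0.3125) = 8.948 kip/in → adequate.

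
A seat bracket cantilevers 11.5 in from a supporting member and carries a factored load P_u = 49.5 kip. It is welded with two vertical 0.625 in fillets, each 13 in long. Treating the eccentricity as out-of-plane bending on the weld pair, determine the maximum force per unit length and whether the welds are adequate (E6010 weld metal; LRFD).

f_max ≈ 10.3 kip/in; adequate

E60XX → F_EXX = 60 ksi.
L_w = 2 × 13 = 26 in; section modulus (unit throat) S = 2 × L²/6 = 56.33 in².
Direct shear f_v = P/L_w = 49.5/26 = 1.904 kip/in.
Moment M = P × e = 49.5 × 11.5 = 569.25 kip·in; bending f_b = M/S = 10.11 kip/in.
f_max = √(f_v² + f_b²) = √(1.904² + 10.11²) = 10.28 kip/in.
φr_n = 0.75 × 0.6 × 60 × (0.707 × 0.625) = 11.93 kip/in → adequate.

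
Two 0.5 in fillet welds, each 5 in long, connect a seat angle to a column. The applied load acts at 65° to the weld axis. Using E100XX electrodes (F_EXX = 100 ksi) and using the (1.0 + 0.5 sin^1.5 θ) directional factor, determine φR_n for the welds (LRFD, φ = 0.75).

t_e = 0.707 × 0.5 = 0.3535 in; A_we = 0.3535 × 10 = 3.535 in².
Directional factor: 1.0 + 0.5 sin^1.5(65°) = 1.431.
F_nw = 0.6 × 100 × 1.431 = 85.88 ksi.
φR_n = 0.75 × 85.88 × 3.535 = 227.7 kips.

φR_n ≈ 228 kips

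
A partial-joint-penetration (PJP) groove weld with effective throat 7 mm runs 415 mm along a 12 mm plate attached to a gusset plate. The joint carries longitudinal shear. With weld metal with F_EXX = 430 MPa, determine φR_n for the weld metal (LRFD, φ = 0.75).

Effective throat (given) t_e = 7 mm.
A_we = 7 × 415 = 2905 mm².
F_nw = 0.6 F_EXX = 258 MPa.
φR_n = 0.75 × 258 × 2905 × 10⁻³ = 562.1 kN.

φR_n ≈ 562 kN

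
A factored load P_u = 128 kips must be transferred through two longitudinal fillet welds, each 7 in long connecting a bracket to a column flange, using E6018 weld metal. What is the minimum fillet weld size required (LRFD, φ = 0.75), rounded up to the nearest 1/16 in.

E60XX → F_EXX = 60 ksi.
Total weld length L = 14 in.
Required throat t_e = P_u / (φ × 0.6 F_EXX × L) = 128 / (0.75 × 0.6 × 60 × 14) = 0.3386 in.
Required leg w = t_e / 0.707 = 0.479 in → use 1/2 in.

w = 1/2 in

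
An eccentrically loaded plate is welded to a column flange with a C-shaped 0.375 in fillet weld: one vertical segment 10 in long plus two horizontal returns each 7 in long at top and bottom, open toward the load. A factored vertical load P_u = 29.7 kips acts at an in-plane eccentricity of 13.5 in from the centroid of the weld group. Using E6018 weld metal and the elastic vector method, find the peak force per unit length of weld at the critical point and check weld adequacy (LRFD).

E60XX → F_EXX = 60 ksi.
Total weld length L_w = 24 in. Treat welds as unit-width lines.
Centroid: x̄ = 2×7×3.5 / 24 = 2.042 in from the vertical weld.
Polar moment about centroid: J = I_x + I_y = [10³/12 + 2×7×5²] + [10×2.042² + 2(7³/12 + 7×1.458²)] = 562 in³.
Direct shear f_v = P/L_w = 29.7 / 24 = 1.238 kip/in (vertical).
Torsion M = P·e = 29.7 × 13.5 = 400.95 kip·in.
Critical point at (x, y) = (4.958, 5) from centroid. f_tx = M·y/J = 3.567 kip/in; f_ty = M·x/J = 3.538 kip/in.
Resultant f_max = √[f_tx² + (f_v + f_ty)²] = √[3.567² + (1.238 + 3.538)²] = 5.961 kip/in.
Capacity per unit length: φr_n = 0.75 × 0.6 × 60 × (0.707 × 0.375) = 7.158 kip/in.
5.961 ≤ 7.158 → adequate.

f_max ≈ 5.96 kip/in; adequate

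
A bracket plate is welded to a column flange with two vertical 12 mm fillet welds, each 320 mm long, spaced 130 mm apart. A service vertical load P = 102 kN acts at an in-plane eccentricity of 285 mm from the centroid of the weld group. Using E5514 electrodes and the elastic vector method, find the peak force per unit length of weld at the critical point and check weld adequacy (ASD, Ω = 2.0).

E55XX → F_EXX = 550 MPa.
Total weld length L_w = 640 mm. Treat welds as unit-width lines.
Polar moment about centroid: J = 2[d³/12 + d(b/2)²] = 2[320³/12 + 320×65²] = 8165000 mm³.
Direct shear f_v = P/L_w = 102×10³ / 640 = 159.4 N/mm (vertical).
Torsion M = P·e = 102×10³ × 285 = 29070000 N·mm.
Critical point at (x, y) = (65, 160) from centroid. f_tx = M·y/J = 569.6 N/mm; f_ty = M·x/J = 231.4 N/mm.
Resultant f_max = √[f_tx² + (f_v + f_ty)²] = √[569.6² + (159.4 + 231.4)²] = 690.8 N/mm.
Capacity per unit length: r_n/Ω = (1/2.0) × 0.6 × 550 × (0.707 × 12) = 1400 N/mm.
690.8 ≤ 1400 → adequate.

f_max ≈ 691 N/mm; adequate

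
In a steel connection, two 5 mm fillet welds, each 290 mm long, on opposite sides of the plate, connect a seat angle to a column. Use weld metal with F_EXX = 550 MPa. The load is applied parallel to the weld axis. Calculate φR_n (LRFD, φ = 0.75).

φR_n ≈ 507 kN

Effective throat t_e = 0.707 × 5 = 3.535 mm.
Total length L = 580 mm; A_we = 3.535 × 580 = 2050 mm².
F_nw = 0.6 F_EXX = 0.6 × 550 = 330 MPa.
φR_n = 0.75 × 330 × 2050 × 10⁻³ = 507.4 kN.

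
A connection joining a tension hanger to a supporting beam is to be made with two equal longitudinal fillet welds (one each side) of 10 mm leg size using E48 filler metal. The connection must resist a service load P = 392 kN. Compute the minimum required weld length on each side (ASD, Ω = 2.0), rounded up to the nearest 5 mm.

L = 195 mm on each side

E48XX → F_EXX = 480 MPa.
Throat t_e = 0.707 × 10 = 7.07 mm.
r_n/Ω = (0.6 × 480 × 7.07) / 2.0 = 1018 N/mm = 1.018 kN/mm.
L_req = P / (r_n/Ω) = 392 / 1.018 = 385 mm total.
Per side: 385 / 2 = 192.5 mm.
Round up → use L = 195 mm on each side.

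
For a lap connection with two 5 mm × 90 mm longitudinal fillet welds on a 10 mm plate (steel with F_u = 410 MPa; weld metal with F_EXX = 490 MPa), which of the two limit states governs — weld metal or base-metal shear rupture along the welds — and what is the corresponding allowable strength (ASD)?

t_e = 0.707 × 5 = 3.535 mm; L = 180 mm.
Weld metal: R_n/Ω = (1/2.0) × 0.6 × 490 × 3.535 × 180 × 10⁻³ = 93.54 kN.
Base metal (shear rupture): R_n/Ω = (1/2.0) × 0.6 × 410 × 10 × 180 × 10⁻³ = 221.4 kN.
Governing: weld metal.

R_n/Ω ≈ 93.5 kN (weld metal governs)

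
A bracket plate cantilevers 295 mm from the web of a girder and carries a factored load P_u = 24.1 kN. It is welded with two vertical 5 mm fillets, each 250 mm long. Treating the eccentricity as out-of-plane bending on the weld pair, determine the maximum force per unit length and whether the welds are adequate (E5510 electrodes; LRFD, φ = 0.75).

f_max ≈ 345 N/mm; adequate

E55XX → F_EXX = 550 MPa.
L_w = 2 × 250 = 500 mm; section modulus (unit throat) S = 2 × L²/6 = 20830 mm².
Direct shear f_v = P/L_w = 24.1×10³/500 = 48.2 N/mm.
Moment M = P × e = 24.1×10³ × 295 = 7109500 N·mm; bending f_b = M/S = 341.3 N/mm.
f_max = √(f_v² + f_b²) = √(48.2² + 341.3²) = 344.6 N/mm.
φr_n = 0.75 × 0.6 × 550 × (0.707 × 5) = 874.9 N/mm → adequate.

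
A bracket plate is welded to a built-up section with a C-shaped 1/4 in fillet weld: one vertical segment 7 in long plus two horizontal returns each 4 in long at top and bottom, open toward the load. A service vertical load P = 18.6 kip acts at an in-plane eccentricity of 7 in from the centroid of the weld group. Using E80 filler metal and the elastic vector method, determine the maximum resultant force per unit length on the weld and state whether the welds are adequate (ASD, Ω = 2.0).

E80XX → F_EXX = 80 ksi.
Total weld length L_w = 15 in. Treat welds as unit-width lines.
Centroid: x̄ = 2×4×2 / 15 = 1.067 in from the vertical weld.
Polar moment about centroid: J = I_x + I_y = [7³/12 + 2×4×3.5²] + [7×1.067² + 2(4³/12 + 4×0.9333²)] = 152.2 in³.
Direct shear f_v = P/L_w = 18.6 / 15 = 1.24 kip/in (vertical).
Torsion M = P·e = 18.6 × 7 = 130.2 kip·in.
Critical point at (x, y) = (2.933, 3.5) from centroid. f_tx = M·y/J = 2.994 kip/in; f_ty = M·x/J = 2.51 kip/in.
Resultant f_max = √[f_tx² + (f_v + f_ty)²] = √[2.994² + (1.24 + 2.51)²] = 4.799 kip/in.
Capacity per unit length: r_n/Ω = (1/2.0) × 0.6 × 80 × (0.707 × 0.25) = 4.242 kip/in.
4.799 > 4.242 → NOT adequate.

f_max ≈ 4.8 kip/in; NOT adequate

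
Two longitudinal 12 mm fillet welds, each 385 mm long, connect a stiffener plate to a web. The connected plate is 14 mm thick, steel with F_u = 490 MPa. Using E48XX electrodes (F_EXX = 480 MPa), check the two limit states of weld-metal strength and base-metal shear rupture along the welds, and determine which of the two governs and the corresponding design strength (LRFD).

φR_n ≈ 1410 kN (weld metal governs)

t_e = 0.707 × 12 = 8.484 mm; L = 770 mm.
Weld metal: φR_n = 0.75 × 0.6 × 480 × 8.484 × 770 × 10⁻³ = 1411 kN.
Base metal (shear rupture): φR_n = 0.75 × 0.6 × 490 × 14 × 770 × 10⁻³ = 2377 kN.
Governing: weld metal.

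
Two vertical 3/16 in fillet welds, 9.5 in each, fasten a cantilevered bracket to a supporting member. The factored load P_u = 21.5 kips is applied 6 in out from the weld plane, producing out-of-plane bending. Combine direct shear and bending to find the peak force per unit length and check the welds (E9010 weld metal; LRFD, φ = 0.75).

f_max ≈ 4.43 kip/in; adequate

E90XX → F_EXX = 90 ksi.
L_w = 2 × 9.5 = 19 in; section modulus (unit throat) S = 2 × L²/6 = 30.08 in².
Direct shear f_v = P/L_w = 21.5/19 = 1.132 kip/in.
Moment M = P × e = 21.5 × 6 = 129 kip·in; bending f_b = M/S = 4.288 kip/in.
f_max = √(f_v² + f_b²) = √(1.132² + 4.288²) = 4.435 kip/in.
φr_n = 0.75 × 0.6 × 90 × (0.707 × 0.1875) = 5.369 kip/in → adequate.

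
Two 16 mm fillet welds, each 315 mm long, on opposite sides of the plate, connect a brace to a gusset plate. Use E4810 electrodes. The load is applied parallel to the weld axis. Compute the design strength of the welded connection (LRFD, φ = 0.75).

E48XX → F_EXX = 480 MPa.
Effective throat t_e = 0.707 × 16 = 11.31 mm.
Total length L = 630 mm; A_we = 11.31 × 630 = 7127 mm².
F_nw = 0.6 F_EXX = 0.6 × 480 = 288 MPa.
φR_n = 0.75 × 288 × 7127 × 10⁻³ = 1539 kN.

φR_n ≈ 1540 kN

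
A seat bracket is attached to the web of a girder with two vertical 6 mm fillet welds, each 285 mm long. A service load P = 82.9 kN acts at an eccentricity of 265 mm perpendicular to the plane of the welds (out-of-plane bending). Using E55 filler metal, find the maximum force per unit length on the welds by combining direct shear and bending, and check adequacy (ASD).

f_max ≈ 824 N/mm; NOT adequate

E55XX → F_EXX = 550 MPa.
L_w = 2 × 285 = 570 mm; section modulus (unit throat) S = 2 × L²/6 = 27080 mm².
Direct shear f_v = P/L_w = 82.9×10³/570 = 145.4 N/mm.
Moment M = P × e = 82.9×10³ × 265 = 21968000 N·mm; bending f_b = M/S = 811.4 N/mm.
f_max = √(f_v² + f_b²) = √(145.4² + 811.4²) = 824.3 N/mm.
r_n/Ω = (1/2.0) × 0.6 × 550 × (0.707 × 6) = 699.9 N/mm → NOT adequate.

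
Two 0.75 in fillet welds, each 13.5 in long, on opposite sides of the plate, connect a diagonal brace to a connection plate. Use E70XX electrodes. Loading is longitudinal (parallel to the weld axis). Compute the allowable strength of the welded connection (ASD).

E70XX → F_EXX = 70 ksi.
Effective throat t_e = 0.707 × 0.75 = 0.5302 in.
Total length L = 27 in; A_we = 0.5302 × 27 = 14.32 in².
F_nw = 0.6 F_EXX = 0.6 × 70 = 42 ksi.
R_n = 42 × 14.32 = 601.3 kip; R_n/Ω = 601.3/2.0 = 300.7 kip.

R_n/Ω ≈ 301 kip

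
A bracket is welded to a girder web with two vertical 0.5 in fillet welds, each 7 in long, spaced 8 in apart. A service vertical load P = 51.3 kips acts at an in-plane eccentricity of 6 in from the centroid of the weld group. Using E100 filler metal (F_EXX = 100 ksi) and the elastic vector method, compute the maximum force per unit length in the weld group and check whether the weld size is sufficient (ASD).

Total weld length L_w = 14 in. Treat welds as unit-width lines.
Polar moment about centroid: J = 2[d³/12 + d(b/2)²] = 2[7³/12 + 7×4²] = 281.2 in³.
Direct shear f_v = P/L_w = 51.3 / 14 = 3.664 kip/in (vertical).
Torsion M = P·e = 51.3 × 6 = 307.8 kip·in.
Critical point at (x, y) = (4, 3.5) from centroid. f_tx = M·y/J = 3.832 kip/in; f_ty = M·x/J = 4.379 kip/in.
Resultant f_max = √[f_tx² + (f_v + f_ty)²] = √[3.832² + (3.664 + 4.379)²] = 8.909 kip/in.
Capacity per unit length: r_n/Ω = (1/2.0) × 0.6 × 100 × (0.707 × 0.5) = 10.6 kip/in.
8.909 ≤ 10.6 → adequate.

f_max ≈ 8.91 kip/in; adequate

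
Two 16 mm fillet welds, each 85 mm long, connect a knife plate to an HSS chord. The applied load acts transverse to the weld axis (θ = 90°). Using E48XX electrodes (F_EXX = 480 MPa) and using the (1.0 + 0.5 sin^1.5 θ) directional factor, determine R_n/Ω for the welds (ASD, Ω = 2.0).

R_n/Ω ≈ 415 kN

t_e = 0.707 × 16 = 11.31 mm; A_we = 11.31 × 170 = 1923 mm².
Directional factor: 1.0 + 0.5 sin^1.5(90°) = 1.5.
F_nw = 0.6 × 480 × 1.5 = 432 MPa.
R_n/Ω = (432 × 1923) / 2.0 × 10⁻³ = 415.4 kN.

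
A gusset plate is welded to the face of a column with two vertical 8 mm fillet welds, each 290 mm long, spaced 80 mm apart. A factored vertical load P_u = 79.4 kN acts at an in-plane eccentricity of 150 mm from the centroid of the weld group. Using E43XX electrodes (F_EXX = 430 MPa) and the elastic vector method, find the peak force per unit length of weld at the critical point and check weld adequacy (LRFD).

f_max ≈ 417 N/mm; adequate

Total weld length L_w = 580 mm. Treat welds as unit-width lines.
Polar moment about centroid: J = 2[d³/12 + d(b/2)²] = 2[290³/12 + 290×40²] = 4993000 mm³.
Direct shear f_v = P/L_w = 79.4×10³ / 580 = 136.9 N/mm (vertical).
Torsion M = P·e = 79.4×10³ × 150 = 11910000 N·mm.
Critical point at (x, y) = (40, 145) from centroid. f_tx = M·y/J = 345.9 N/mm; f_ty = M·x/J = 95.42 N/mm.
Resultant f_max = √[f_tx² + (f_v + f_ty)²] = √[345.9² + (136.9 + 95.42)²] = 416.7 N/mm.
Capacity per unit length: φr_n = 0.75 × 0.6 × 430 × (0.707 × 8) = 1094 N/mm.
416.7 ≤ 1094 → adequate.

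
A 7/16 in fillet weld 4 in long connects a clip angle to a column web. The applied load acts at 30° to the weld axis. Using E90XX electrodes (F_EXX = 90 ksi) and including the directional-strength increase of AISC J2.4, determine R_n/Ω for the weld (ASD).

R_n/Ω ≈ 39.3 kips

t_e = 0.707 × 0.4375 = 0.3093 in; A_we = 0.3093 × 4 = 1.237 in².
Directional factor: 1.0 + 0.5 sin^1.5(30°) = 1.177.
F_nw = 0.6 × 90 × 1.177 = 63.55 ksi.
R_n/Ω = (63.55 × 1.237) / 2.0 = 39.31 kips.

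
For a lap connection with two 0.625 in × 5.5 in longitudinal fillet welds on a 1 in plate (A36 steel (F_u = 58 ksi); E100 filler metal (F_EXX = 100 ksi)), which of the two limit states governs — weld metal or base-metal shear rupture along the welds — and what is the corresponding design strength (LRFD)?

t_e = 0.707 × 0.625 = 0.4419 in; L = 11 in.
Weld metal: φR_n = 0.75 × 0.6 × 100 × 0.4419 × 11 = 218.7 kips.
Base metal (shear rupture): φR_n = 0.75 × 0.6 × 58 × 1 × 11 = 287.1 kips.
Governing: weld metal.

φR_n ≈ 219 kips (weld metal governs)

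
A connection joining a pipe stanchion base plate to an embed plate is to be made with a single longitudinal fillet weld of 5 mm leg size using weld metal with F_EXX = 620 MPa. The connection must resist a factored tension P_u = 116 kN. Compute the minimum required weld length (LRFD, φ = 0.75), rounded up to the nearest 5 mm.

L = 120 mm

Throat t_e = 0.707 × 5 = 3.535 mm.
φr_n = 0.75 × 0.6 × 620 × 3.535 × 10⁻³ = 0.9863 kN/mm.
L_req = P_u / φr_n = 116 / 0.9863 = 117.6 mm total.
Round up → use L = 120 mm.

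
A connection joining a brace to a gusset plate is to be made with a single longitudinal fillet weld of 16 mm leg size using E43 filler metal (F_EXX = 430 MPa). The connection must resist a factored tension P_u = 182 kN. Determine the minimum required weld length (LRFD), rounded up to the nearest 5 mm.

L = 85 mm

Throat t_e = 0.707 × 16 = 11.31 mm.
φr_n = 0.75 × 0.6 × 430 × 11.31 × 10⁻³ = 2.189 kN/mm.
L_req = P_u / φr_n = 182 / 2.189 = 83.15 mm total.
Round up → use L = 85 mm.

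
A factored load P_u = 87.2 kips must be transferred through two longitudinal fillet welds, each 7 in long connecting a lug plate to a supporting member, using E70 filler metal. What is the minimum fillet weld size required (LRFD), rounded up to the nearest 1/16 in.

w = 5/16 in

E70XX → F_EXX = 70 ksi.
Total weld length L = 14 in.
Required throat t_e = P_u / (φ × 0.6 F_EXX × L) = 87.2 / (0.75 × 0.6 × 70 × 14) = 0.1977 in.
Required leg w = t_e / 0.707 = 0.2797 in → use 5/16 in.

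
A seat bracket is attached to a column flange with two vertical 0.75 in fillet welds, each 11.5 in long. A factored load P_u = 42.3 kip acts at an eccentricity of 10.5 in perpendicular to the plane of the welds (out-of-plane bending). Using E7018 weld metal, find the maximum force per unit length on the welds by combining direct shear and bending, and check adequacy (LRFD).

E70XX → F_EXX = 70 ksi.
L_w = 2 × 11.5 = 23 in; section modulus (unit throat) S = 2 × L²/6 = 44.08 in².
Direct shear f_v = P/L_w = 42.3/23 = 1.839 kip/in.
Moment M = P × e = 42.3 × 10.5 = 444.15 kip·in; bending f_b = M/S = 10.08 kip/in.
f_max = √(f_v² + f_b²) = √(1.839² + 10.08²) = 10.24 kip/in.
φr_n = 0.75 × 0.6 × 70 × (0.707 × 0.75) = 16.7 kip/in → adequate.

f_max ≈ 10.2 kip/in; adequate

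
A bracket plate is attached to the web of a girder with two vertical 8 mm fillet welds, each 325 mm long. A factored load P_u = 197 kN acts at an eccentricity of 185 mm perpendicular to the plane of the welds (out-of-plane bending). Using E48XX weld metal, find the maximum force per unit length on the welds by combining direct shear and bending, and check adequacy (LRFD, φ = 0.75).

E48XX → F_EXX = 480 MPa.
L_w = 2 × 325 = 650 mm; section modulus (unit throat) S = 2 × L²/6 = 35210 mm².
Direct shear f_v = P/L_w = 197×10³/650 = 303.1 N/mm.
Moment M = P × e = 197×10³ × 185 = 36445000 N·mm; bending f_b = M/S = 1035 N/mm.
f_max = √(f_v² + f_b²) = √(303.1² + 1035²) = 1079 N/mm.
φr_n = 0.75 × 0.6 × 480 × (0.707 × 8) = 1222 N/mm → adequate.

f_max ≈ 1080 N/mm; adequate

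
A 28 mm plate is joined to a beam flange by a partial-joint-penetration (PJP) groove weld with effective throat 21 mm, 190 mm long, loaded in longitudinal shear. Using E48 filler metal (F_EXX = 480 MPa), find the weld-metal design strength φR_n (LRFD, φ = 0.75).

Effective throat (given) t_e = 21 mm.
A_we = 21 × 190 = 3990 mm².
F_nw = 0.6 F_EXX = 288 MPa.
φR_n = 0.75 × 288 × 3990 × 10⁻³ = 861.8 kN.

φR_n ≈ 862 kN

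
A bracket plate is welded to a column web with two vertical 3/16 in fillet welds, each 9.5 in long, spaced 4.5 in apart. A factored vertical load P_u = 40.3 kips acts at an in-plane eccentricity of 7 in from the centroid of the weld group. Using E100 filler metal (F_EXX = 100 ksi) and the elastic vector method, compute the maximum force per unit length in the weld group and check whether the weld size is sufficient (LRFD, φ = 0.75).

f_max ≈ 7.36 kip/in; NOT adequate

Total weld length L_w = 19 in. Treat welds as unit-width lines.
Polar moment about centroid: J = 2[d³/12 + d(b/2)²] = 2[9.5³/12 + 9.5×2.25²] = 239.1 in³.
Direct shear f_v = P/L_w = 40.3 / 19 = 2.121 kip/in (vertical).
Torsion M = P·e = 40.3 × 7 = 282.1 kip·in.
Critical point at (x, y) = (2.25, 4.75) from centroid. f_tx = M·y/J = 5.605 kip/in; f_ty = M·x/J = 2.655 kip/in.
Resultant f_max = √[f_tx² + (f_v + f_ty)²] = √[5.605² + (2.121 + 2.655)²] = 7.363 kip/in.
Capacity per unit length: φr_n = 0.75 × 0.6 × 100 × (0.707 × 0.1875) = 5.965 kip/in.
7.363 > 5.965 → NOT adequate.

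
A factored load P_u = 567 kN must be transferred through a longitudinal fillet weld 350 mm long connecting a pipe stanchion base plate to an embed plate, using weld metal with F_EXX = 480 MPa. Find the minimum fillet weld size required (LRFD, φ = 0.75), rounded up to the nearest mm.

Total weld length L = 350 mm.
Required throat t_e = P_u / (φ × 0.6 F_EXX × L) = 567 / (0.75 × 0.6 × 480 × 350 × 10⁻³) = 7.5 mm.
Required leg w = t_e / 0.707 = 10.61 mm → use 11 mm.

w = 11 mm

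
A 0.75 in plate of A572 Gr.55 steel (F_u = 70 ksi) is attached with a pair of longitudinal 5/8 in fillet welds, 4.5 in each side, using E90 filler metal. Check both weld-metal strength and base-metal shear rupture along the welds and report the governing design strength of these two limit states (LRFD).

φR_n ≈ 161 kip (weld metal governs)

E90XX → F_EXX = 90 ksi.
t_e = 0.707 × 0.625 = 0.4419 in; L = 9 in.
Weld metal: φR_n = 0.75 × 0.6 × 90 × 0.4419 × 9 = 161.1 kip.
Base metal (shear rupture): φR_n = 0.75 × 0.6 × 70 × 0.75 × 9 = 212.6 kip.
Governing: weld metal.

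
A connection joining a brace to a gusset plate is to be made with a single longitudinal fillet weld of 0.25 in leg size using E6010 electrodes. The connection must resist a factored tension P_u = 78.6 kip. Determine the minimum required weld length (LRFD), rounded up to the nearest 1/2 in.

L = 16.5 in

E60XX → F_EXX = 60 ksi.
Throat t_e = 0.707 × 0.25 = 0.1767 in.
φr_n = 0.75 × 0.6 × 60 × 0.1767 = 4.772 kip/in.
L_req = P_u / φr_n = 78.6 / 4.772 = 16.47 in total.
Round up → use L = 16.5 in.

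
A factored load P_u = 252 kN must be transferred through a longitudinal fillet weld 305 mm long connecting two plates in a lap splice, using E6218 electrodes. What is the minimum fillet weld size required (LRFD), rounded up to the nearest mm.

w = 5 mm

E62XX → F_EXX = 620 MPa.
Total weld length L = 305 mm.
Required throat t_e = P_u / (φ × 0.6 F_EXX × L) = 252 / (0.75 × 0.6 × 620 × 305 × 10⁻³) = 2.961 mm.
Required leg w = t_e / 0.707 = 4.189 mm → use 5 mm.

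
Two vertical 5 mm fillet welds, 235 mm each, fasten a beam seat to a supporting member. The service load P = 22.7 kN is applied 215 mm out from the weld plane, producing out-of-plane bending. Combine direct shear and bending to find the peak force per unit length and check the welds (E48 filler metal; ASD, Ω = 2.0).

E48XX → F_EXX = 480 MPa.
L_w = 2 × 235 = 470 mm; section modulus (unit throat) S = 2 × L²/6 = 18410 mm².
Direct shear f_v = P/L_w = 22.7×10³/470 = 48.3 N/mm.
Moment M = P × e = 22.7×10³ × 215 = 4880500 N·mm; bending f_b = M/S = 265.1 N/mm.
f_max = √(f_v² + f_b²) = √(48.3² + 265.1²) = 269.5 N/mm.
r_n/Ω = (1/2.0) × 0.6 × 480 × (0.707 × 5) = 509 N/mm → adequate.

f_max ≈ 269 N/mm; adequate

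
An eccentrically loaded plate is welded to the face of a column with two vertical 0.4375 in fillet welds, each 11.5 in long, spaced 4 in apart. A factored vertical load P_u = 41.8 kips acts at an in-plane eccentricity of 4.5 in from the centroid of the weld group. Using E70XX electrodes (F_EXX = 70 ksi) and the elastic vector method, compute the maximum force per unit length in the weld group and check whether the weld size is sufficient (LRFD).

Total weld length L_w = 23 in. Treat welds as unit-width lines.
Polar moment about centroid: J = 2[d³/12 + d(b/2)²] = 2[11.5³/12 + 11.5×2²] = 345.5 in³.
Direct shear f_v = P/L_w = 41.8 / 23 = 1.817 kip/in (vertical).
Torsion M = P·e = 41.8 × 4.5 = 188.1 kip·in.
Critical point at (x, y) = (2, 5.75) from centroid. f_tx = M·y/J = 3.131 kip/in; f_ty = M·x/J = 1.089 kip/in.
Resultant f_max = √[f_tx² + (f_v + f_ty)²] = √[3.131² + (1.817 + 1.089)²] = 4.272 kip/in.
Capacity per unit length: φr_n = 0.75 × 0.6 × 70 × (0.707 × 0.4375) = 9.743 kip/in.
4.272 ≤ 9.743 → adequate.

f_max ≈ 4.27 kip/in; adequate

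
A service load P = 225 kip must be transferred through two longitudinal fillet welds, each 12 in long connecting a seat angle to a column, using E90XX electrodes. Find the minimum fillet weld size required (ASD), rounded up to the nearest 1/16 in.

w = 1/2 in

E90XX → F_EXX = 90 ksi.
Total weld length L = 24 in.
Required throat t_e = P × Ω / (0.6 F_EXX × L) = 225 × 2.0 / (0.6 × 90 × 24) = 0.3472 in.
Required leg w = t_e / 0.707 = 0.4911 in → use 1/2 in.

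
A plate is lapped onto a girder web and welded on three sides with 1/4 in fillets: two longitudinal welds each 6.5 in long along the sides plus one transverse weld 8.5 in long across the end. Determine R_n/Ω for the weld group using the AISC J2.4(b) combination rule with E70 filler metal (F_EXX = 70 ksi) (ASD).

t_e = 0.707 × 0.25 = 0.1767 in.
R_nwl = 0.6 × 70 × 0.1767 × 13 = 96.51 kip (longitudinal, 2 welds).
R_nwt = 0.6 × 70 × 0.1767 × 8.5 = 63.1 kip (transverse, base value).
(i) R_nwl + R_nwt = 159.6 kip; (ii) 0.85 R_nwl + 1.5 R_nwt = 176.7 kip.
R_n = max = 176.7 kip [governs: (ii)]; R_n/Ω = 88.34 kip.

R_n/Ω ≈ 88.3 kip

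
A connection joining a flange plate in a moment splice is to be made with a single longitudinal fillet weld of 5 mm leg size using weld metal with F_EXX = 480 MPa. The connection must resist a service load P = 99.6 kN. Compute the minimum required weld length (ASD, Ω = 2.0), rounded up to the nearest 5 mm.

L = 200 mm

Throat t_e = 0.707 × 5 = 3.535 mm.
r_n/Ω = (0.6 × 480 × 3.535) / 2.0 = 509 N/mm = 0.509 kN/mm.
L_req = P / (r_n/Ω) = 99.6 / 0.509 = 195.7 mm total.
Round up → use L = 200 mm.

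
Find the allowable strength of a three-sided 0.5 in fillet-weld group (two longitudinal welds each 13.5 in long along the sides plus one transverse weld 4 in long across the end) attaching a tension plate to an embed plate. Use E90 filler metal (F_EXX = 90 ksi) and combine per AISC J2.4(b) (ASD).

R_n/Ω ≈ 296 kips

t_e = 0.707 × 0.5 = 0.3535 in.
R_nwl = 0.6 × 90 × 0.3535 × 27 = 515.4 kips (longitudinal, 2 welds).
R_nwt = 0.6 × 90 × 0.3535 × 4 = 76.36 kips (transverse, base value).
(i) R_nwl + R_nwt = 591.8 kips; (ii) 0.85 R_nwl + 1.5 R_nwt = 552.6 kips.
R_n = max = 591.8 kips [governs: (i)]; R_n/Ω = 295.9 kips.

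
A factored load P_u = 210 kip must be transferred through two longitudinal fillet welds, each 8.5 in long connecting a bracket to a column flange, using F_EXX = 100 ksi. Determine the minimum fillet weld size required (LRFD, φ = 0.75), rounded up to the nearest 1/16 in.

Total weld length L = 17 in.
Required throat t_e = P_u / (φ × 0.6 F_EXX × L) = 210 / (0.75 × 0.6 × 100 × 17) = 0.2745 in.
Required leg w = t_e / 0.707 = 0.3883 in → use 7/16 in.

w = 7/16 in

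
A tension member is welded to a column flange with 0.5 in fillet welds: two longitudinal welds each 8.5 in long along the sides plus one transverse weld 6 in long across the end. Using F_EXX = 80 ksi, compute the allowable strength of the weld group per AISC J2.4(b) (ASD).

t_e = 0.707 × 0.5 = 0.3535 in.
R_nwl = 0.6 × 80 × 0.3535 × 17 = 288.5 kip (longitudinal, 2 welds).
R_nwt = 0.6 × 80 × 0.3535 × 6 = 101.8 kip (transverse, base value).
(i) R_nwl + R_nwt = 390.3 kip; (ii) 0.85 R_nwl + 1.5 R_nwt = 397.9 kip.
R_n = max = 397.9 kip [governs: (ii)]; R_n/Ω = 198.9 kip.

R_n/Ω ≈ 199 kip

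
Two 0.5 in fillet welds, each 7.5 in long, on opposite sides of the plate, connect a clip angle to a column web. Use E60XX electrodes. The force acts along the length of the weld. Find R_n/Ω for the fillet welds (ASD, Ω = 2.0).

E60XX → F_EXX = 60 ksi.
Effective throat t_e = 0.707 × 0.5 = 0.3535 in.
Total length L = 15 in; A_we = 0.3535 × 15 = 5.302 in².
F_nw = 0.6 F_EXX = 0.6 × 60 = 36 ksi.
R_n = 36 × 5.302 = 190.9 kips; R_n/Ω = 190.9/2.0 = 95.44 kips.

R_n/Ω ≈ 95.4 kips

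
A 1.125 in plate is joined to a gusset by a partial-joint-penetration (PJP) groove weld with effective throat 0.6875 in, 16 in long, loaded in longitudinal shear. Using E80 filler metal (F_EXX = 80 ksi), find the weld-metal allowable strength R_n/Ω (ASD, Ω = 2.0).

R_n/Ω ≈ 264 kip

Effective throat (given) t_e = 0.6875 in.
A_we = 0.6875 × 16 = 11 in².
F_nw = 0.6 F_EXX = 48 ksi.
R_n/Ω = (48 × 11) / 2.0 = 264 kip.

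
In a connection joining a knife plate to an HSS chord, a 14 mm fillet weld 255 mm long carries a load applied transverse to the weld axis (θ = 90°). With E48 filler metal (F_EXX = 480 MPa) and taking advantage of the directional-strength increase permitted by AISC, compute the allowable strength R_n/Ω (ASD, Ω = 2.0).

t_e = 0.707 × 14 = 9.898 mm; A_we = 9.898 × 255 = 2524 mm².
Directional factor: 1.0 + 0.5 sin^1.5(90°) = 1.5.
F_nw = 0.6 × 480 × 1.5 = 432 MPa.
R_n/Ω = (432 × 2524) / 2.0 × 10⁻³ = 545.2 kN.

R_n/Ω ≈ 545 kN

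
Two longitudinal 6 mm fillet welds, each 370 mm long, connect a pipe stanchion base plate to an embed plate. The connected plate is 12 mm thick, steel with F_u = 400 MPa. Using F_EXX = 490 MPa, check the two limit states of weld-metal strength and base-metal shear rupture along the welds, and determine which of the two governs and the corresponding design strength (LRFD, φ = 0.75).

t_e = 0.707 × 6 = 4.242 mm; L = 740 mm.
Weld metal: φR_n = 0.75 × 0.6 × 490 × 4.242 × 740 × 10⁻³ = 692.2 kN.
Base metal (shear rupture): φR_n = 0.75 × 0.6 × 400 × 12 × 740 × 10⁻³ = 1598 kN.
Governing: weld metal.

φR_n ≈ 692 kN (weld metal governs)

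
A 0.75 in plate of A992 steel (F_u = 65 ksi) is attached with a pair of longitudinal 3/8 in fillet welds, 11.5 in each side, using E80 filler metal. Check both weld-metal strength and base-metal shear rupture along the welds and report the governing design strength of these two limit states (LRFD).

E80XX → F_EXX = 80 ksi.
t_e = 0.707 × 0.375 = 0.2651 in; L = 23 in.
Weld metal: φR_n = 0.75 × 0.6 × 80 × 0.2651 × 23 = 219.5 kips.
Base metal (shear rupture): φR_n = 0.75 × 0.6 × 65 × 0.75 × 23 = 504.6 kips.
Governing: weld metal.

φR_n ≈ 220 kips (weld metal governs)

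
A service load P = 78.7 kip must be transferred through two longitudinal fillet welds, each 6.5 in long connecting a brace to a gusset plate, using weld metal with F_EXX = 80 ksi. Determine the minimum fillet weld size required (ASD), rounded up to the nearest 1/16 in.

Total weld length L = 13 in.
Required throat t_e = P × Ω / (0.6 F_EXX × L) = 78.7 × 2.0 / (0.6 × 80 × 13) = 0.2522 in.
Required leg w = t_e / 0.707 = 0.3568 in → use 3/8 in.

w = 3/8 in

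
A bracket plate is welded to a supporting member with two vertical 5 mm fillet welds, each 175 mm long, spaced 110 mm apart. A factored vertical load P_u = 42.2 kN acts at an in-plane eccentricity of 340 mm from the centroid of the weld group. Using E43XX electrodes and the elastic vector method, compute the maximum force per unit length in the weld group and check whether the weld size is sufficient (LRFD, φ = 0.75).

f_max ≈ 830 N/mm; NOT adequate

E43XX → F_EXX = 430 MPa.
Total weld length L_w = 350 mm. Treat welds as unit-width lines.
Polar moment about centroid: J = 2[d³/12 + d(b/2)²] = 2[175³/12 + 175×55²] = 1952000 mm³.
Direct shear f_v = P/L_w = 42.2×10³ / 350 = 120.6 N/mm (vertical).
Torsion M = P·e = 42.2×10³ × 340 = 14348000 N·mm.
Critical point at (x, y) = (55, 87.5) from centroid. f_tx = M·y/J = 643.2 N/mm; f_ty = M·x/J = 404.3 N/mm.
Resultant f_max = √[f_tx² + (f_v + f_ty)²] = √[643.2² + (120.6 + 404.3)²] = 830.1 N/mm.
Capacity per unit length: φr_n = 0.75 × 0.6 × 430 × (0.707 × 5) = 684 N/mm.
830.1 > 684 → NOT adequate.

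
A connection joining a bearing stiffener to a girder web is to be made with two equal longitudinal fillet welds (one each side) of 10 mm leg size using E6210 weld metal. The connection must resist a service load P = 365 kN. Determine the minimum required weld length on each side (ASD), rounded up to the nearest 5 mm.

L = 140 mm on each side

E62XX → F_EXX = 620 MPa.
Throat t_e = 0.707 × 10 = 7.07 mm.
r_n/Ω = (0.6 × 620 × 7.07) / 2.0 = 1315 N/mm = 1.315 kN/mm.
L_req = P / (r_n/Ω) = 365 / 1.315 = 277.6 mm total.
Per side: 277.6 / 2 = 138.8 mm.
Round up → use L = 140 mm on each side.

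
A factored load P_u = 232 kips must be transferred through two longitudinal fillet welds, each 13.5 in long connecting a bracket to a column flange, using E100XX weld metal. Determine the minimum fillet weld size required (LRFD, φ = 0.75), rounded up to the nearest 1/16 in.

E100XX → F_EXX = 100 ksi.
Total weld length L = 27 in.
Required throat t_e = P_u / (φ × 0.6 F_EXX × L) = 232 / (0.75 × 0.6 × 100 × 27) = 0.1909 in.
Required leg w = t_e / 0.707 = 0.2701 in → use 5/16 in.

w = 5/16 in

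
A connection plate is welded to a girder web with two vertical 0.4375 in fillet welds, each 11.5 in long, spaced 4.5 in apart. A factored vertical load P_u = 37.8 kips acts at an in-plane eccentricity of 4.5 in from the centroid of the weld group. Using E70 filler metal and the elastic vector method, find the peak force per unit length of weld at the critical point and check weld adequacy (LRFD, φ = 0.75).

E70XX → F_EXX = 70 ksi.
Total weld length L_w = 23 in. Treat welds as unit-width lines.
Polar moment about centroid: J = 2[d³/12 + d(b/2)²] = 2[11.5³/12 + 11.5×2.25²] = 369.9 in³.
Direct shear f_v = P/L_w = 37.8 / 23 = 1.643 kip/in (vertical).
Torsion M = P·e = 37.8 × 4.5 = 170.1 kip·in.
Critical point at (x, y) = (2.25, 5.75) from centroid. f_tx = M·y/J = 2.644 kip/in; f_ty = M·x/J = 1.035 kip/in.
Resultant f_max = √[f_tx² + (f_v + f_ty)²] = √[2.644² + (1.643 + 1.035)²] = 3.763 kip/in.
Capacity per unit length: φr_n = 0.75 × 0.6 × 70 × (0.707 × 0.4375) = 9.743 kip/in.
3.763 ≤ 9.743 → adequate.

f_max ≈ 3.76 kip/in; adequate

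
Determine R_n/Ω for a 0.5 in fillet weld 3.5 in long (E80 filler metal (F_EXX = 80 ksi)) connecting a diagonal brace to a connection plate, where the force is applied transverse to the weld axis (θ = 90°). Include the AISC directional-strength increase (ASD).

t_e = 0.707 × 0.5 = 0.3535 in; A_we = 0.3535 × 3.5 = 1.237 in².
Directional factor: 1.0 + 0.5 sin^1.5(90°) = 1.5.
F_nw = 0.6 × 80 × 1.5 = 72 ksi.
R_n/Ω = (72 × 1.237) / 2.0 = 44.54 kip.

R_n/Ω ≈ 44.5 kip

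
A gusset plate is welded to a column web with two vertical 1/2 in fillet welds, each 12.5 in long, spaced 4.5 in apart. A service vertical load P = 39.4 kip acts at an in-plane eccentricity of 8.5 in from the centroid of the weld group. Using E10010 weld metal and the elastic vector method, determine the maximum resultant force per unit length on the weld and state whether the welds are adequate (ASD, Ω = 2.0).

f_max ≈ 5.65 kip/in; adequate

E100XX → F_EXX = 100 ksi.
Total weld length L_w = 25 in. Treat welds as unit-width lines.
Polar moment about centroid: J = 2[d³/12 + d(b/2)²] = 2[12.5³/12 + 12.5×2.25²] = 452.1 in³.
Direct shear f_v = P/L_w = 39.4 / 25 = 1.576 kip/in (vertical).
Torsion M = P·e = 39.4 × 8.5 = 334.9 kip·in.
Critical point at (x, y) = (2.25, 6.25) from centroid. f_tx = M·y/J = 4.63 kip/in; f_ty = M·x/J = 1.667 kip/in.
Resultant f_max = √[f_tx² + (f_v + f_ty)²] = √[4.63² + (1.576 + 1.667)²] = 5.653 kip/in.
Capacity per unit length: r_n/Ω = (1/2.0) × 0.6 × 100 × (0.707 × 0.5) = 10.6 kip/in.
5.653 ≤ 10.6 → adequate.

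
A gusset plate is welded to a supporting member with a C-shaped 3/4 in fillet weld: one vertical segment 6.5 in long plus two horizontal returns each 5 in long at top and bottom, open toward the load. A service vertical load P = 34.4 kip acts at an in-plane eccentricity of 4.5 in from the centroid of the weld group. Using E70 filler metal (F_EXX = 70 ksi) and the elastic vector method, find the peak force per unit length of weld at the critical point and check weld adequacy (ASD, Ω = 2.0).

f_max ≈ 5.94 kip/in; adequate

Total weld length L_w = 16.5 in. Treat welds as unit-width lines.
Centroid: x̄ = 2×5×2.5 / 16.5 = 1.515 in from the vertical weld.
Polar moment about centroid: J = I_x + I_y = [6.5³/12 + 2×5×3.25²] + [6.5×1.515² + 2(5³/12 + 5×0.9848²)] = 174 in³.
Direct shear f_v = P/L_w = 34.4 / 16.5 = 2.085 kip/in (vertical).
Torsion M = P·e = 34.4 × 4.5 = 154.8 kip·in.
Critical point at (x, y) = (3.485, 3.25) from centroid. f_tx = M·y/J = 2.892 kip/in; f_ty = M·x/J = 3.101 kip/in.
Resultant f_max = √[f_tx² + (f_v + f_ty)²] = √[2.892² + (2.085 + 3.101)²] = 5.938 kip/in.
Capacity per unit length: r_n/Ω = (1/2.0) × 0.6 × 70 × (0.707 × 0.75) = 11.14 kip/in.
5.938 ≤ 11.14 → adequate.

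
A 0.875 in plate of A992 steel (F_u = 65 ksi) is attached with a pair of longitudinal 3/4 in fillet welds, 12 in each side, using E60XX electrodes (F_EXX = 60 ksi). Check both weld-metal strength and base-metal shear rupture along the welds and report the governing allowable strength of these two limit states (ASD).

R_n/Ω ≈ 229 kip (weld metal governs)

t_e = 0.707 × 0.75 = 0.5302 in; L = 24 in.
Weld metal: R_n/Ω = (1/2.0) × 0.6 × 60 × 0.5302 × 24 = 229.1 kip.
Base metal (shear rupture): R_n/Ω = (1/2.0) × 0.6 × 65 × 0.875 × 24 = 409.5 kip.
Governing: weld metal.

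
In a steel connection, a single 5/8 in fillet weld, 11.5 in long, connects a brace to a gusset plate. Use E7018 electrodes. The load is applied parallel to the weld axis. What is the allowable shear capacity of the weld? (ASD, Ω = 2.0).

R_n/Ω ≈ 107 kips

E70XX → F_EXX = 70 ksi.
Effective throat t_e = 0.707 × 0.625 = 0.4419 in.
Total length L = 11.5 in; A_we = 0.4419 × 11.5 = 5.082 in².
F_nw = 0.6 F_EXX = 0.6 × 70 = 42 ksi.
R_n = 42 × 5.082 = 213.4 kips; R_n/Ω = 213.4/2.0 = 106.7 kips.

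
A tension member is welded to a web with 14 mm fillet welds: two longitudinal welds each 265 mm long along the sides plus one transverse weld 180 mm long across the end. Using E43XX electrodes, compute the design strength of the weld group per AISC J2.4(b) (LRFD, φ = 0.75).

φR_n ≈ 1380 kN

E43XX → F_EXX = 430 MPa.
t_e = 0.707 × 14 = 9.898 mm.
R_nwl = 0.6 × 430 × 9.898 × 530 × 10⁻³ = 1353 kN (longitudinal, 2 welds).
R_nwt = 0.6 × 430 × 9.898 × 180 × 10⁻³ = 459.7 kN (transverse, base value).
(i) R_nwl + R_nwt = 1813 kN; (ii) 0.85 R_nwl + 1.5 R_nwt = 1840 kN.
R_n = max = 1840 kN [governs: (ii)]; φR_n = 1380 kN.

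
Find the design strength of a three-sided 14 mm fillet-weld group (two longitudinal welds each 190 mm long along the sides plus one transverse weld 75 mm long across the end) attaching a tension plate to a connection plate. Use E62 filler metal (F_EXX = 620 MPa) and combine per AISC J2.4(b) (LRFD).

t_e = 0.707 × 14 = 9.898 mm.
R_nwl = 0.6 × 620 × 9.898 × 380 × 10⁻³ = 1399 kN (longitudinal, 2 welds).
R_nwt = 0.6 × 620 × 9.898 × 75 × 10⁻³ = 276.2 kN (transverse, base value).
(i) R_nwl + R_nwt = 1675 kN; (ii) 0.85 R_nwl + 1.5 R_nwt = 1604 kN.
R_n = max = 1675 kN [governs: (i)]; φR_n = 1257 kN.

φR_n ≈ 1260 kN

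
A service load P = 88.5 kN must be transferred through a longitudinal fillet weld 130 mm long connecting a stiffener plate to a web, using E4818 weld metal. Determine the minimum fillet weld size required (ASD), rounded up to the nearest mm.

w = 7 mm

E48XX → F_EXX = 480 MPa.
Total weld length L = 130 mm.
Required throat t_e = P × Ω / (0.6 F_EXX × L) = 88.5 × 2.0 / (0.6 × 480 × 130 × 10⁻³) = 4.728 mm.
Required leg w = t_e / 0.707 = 6.687 mm → use 7 mm.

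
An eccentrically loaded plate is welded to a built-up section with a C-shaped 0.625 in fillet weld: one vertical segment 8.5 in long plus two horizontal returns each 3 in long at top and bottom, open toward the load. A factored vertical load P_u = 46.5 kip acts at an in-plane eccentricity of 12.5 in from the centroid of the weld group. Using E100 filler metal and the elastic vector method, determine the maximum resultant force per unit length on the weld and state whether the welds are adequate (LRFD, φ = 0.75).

f_max ≈ 18.2 kip/in; adequate

E100XX → F_EXX = 100 ksi.
Total weld length L_w = 14.5 in. Treat welds as unit-width lines.
Centroid: x̄ = 2×3×1.5 / 14.5 = 0.6207 in from the vertical weld.
Polar moment about centroid: J = I_x + I_y = [8.5³/12 + 2×3×4.25²] + [8.5×0.6207² + 2(3³/12 + 3×0.8793²)] = 172 in³.
Direct shear f_v = P/L_w = 46.5 / 14.5 = 3.207 kip/in (vertical).
Torsion M = P·e = 46.5 × 12.5 = 581.25 kip·in.
Critical point at (x, y) = (2.379, 4.25) from centroid. f_tx = M·y/J = 14.37 kip/in; f_ty = M·x/J = 8.042 kip/in.
Resultant f_max = √[f_tx² + (f_v + f_ty)²] = √[14.37² + (3.207 + 8.042)²] = 18.25 kip/in.
Capacity per unit length: φr_n = 0.75 × 0.6 × 100 × (0.707 × 0.625) = 19.88 kip/in.
18.25 ≤ 19.88 → adequate.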